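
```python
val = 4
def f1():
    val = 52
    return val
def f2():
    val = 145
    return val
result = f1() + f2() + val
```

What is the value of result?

Step 1: Each function shadows global val with its own local.
Step 2: f1() returns 52, f2() returns 145.
Step 3: Global val = 4 is unchanged. result = 52 + 145 + 4 = 201

The answer is 201.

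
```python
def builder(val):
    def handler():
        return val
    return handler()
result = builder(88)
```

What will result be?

Step 1: builder(88) binds parameter val = 88.
Step 2: handler() looks up val in enclosing scope and finds the parameter val = 88.
Step 3: result = 88

The answer is 88.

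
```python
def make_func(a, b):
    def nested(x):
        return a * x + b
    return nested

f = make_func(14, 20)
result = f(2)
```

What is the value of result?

Step 1: make_func(14, 20) captures a = 14, b = 20.
Step 2: f(2) computes 14 * 2 + 20 = 48.
Step 3: result = 48

The answer is 48.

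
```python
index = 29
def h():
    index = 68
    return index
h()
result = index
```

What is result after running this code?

Step 1: Global index = 29.
Step 2: h() creates local index = 68 (shadow, not modification).
Step 3: After h() returns, global index is unchanged. result = 29

The answer is 29.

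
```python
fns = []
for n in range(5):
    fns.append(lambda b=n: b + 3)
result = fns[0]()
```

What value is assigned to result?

Step 1: Default argument b=n captures n's value at definition time.
Step 2: fns[0] was defined when n = 0, so b defaults to 0.
Step 3: result = 0 + 3 = 3 (default arg fixes the late binding issue)

The answer is 3.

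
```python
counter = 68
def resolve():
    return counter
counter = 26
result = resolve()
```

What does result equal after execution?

Step 1: counter is first set to 68, then reassigned to 26.
Step 2: resolve() is called after the reassignment, so it looks up the current global counter = 26.
Step 3: result = 26

The answer is 26.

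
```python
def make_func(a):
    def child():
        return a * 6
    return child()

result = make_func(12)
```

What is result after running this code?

Step 1: make_func(12) binds parameter a = 12.
Step 2: child() accesses a = 12 from enclosing scope.
Step 3: result = 12 * 6 = 72

The answer is 72.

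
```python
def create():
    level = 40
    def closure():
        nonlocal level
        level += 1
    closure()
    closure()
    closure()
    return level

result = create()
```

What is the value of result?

Step 1: level starts at 40.
Step 2: closure() is called 3 times, each adding 1.
Step 3: level = 40 + 1 * 3 = 43

The answer is 43.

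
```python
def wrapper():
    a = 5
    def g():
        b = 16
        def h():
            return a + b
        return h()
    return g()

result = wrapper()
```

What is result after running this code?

Step 1: wrapper() defines a = 5. g() defines b = 16.
Step 2: h() accesses both from enclosing scopes: a = 5, b = 16.
Step 3: result = 5 + 16 = 21

The answer is 21.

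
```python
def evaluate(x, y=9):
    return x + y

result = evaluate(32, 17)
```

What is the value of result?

Step 1: evaluate(32, 17) overrides default y with 17.
Step 2: Returns 32 + 17 = 49.
Step 3: result = 49

The answer is 49.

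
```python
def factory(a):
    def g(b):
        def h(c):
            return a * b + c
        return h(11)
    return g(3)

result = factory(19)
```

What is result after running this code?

Step 1: a = 19, b = 3, c = 11.
Step 2: h() computes a * b + c = 19 * 3 + 11 = 68.
Step 3: result = 68

The answer is 68.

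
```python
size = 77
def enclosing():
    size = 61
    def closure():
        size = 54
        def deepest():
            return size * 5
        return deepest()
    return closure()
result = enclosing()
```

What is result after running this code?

Step 1: deepest() looks up size through LEGB: not local, finds size = 54 in enclosing closure().
Step 2: Returns 54 * 5 = 270.
Step 3: result = 270

The answer is 270.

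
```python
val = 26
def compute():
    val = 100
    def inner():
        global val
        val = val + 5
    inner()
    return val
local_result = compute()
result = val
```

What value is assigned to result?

Step 1: Global val = 26. compute() creates local val = 100.
Step 2: inner() declares global val and adds 5: global val = 26 + 5 = 31.
Step 3: compute() returns its local val = 100 (unaffected by inner).
Step 4: result = global val = 31

The answer is 31.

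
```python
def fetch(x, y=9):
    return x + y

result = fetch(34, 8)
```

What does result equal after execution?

Step 1: fetch(34, 8) overrides default y with 8.
Step 2: Returns 34 + 8 = 42.
Step 3: result = 42

The answer is 42.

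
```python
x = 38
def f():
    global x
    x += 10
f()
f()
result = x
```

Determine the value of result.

Step 1: x = 38.
Step 2: First f(): x = 38 + 10 = 48.
Step 3: Second f(): x = 48 + 10 = 58. result = 58

The answer is 58.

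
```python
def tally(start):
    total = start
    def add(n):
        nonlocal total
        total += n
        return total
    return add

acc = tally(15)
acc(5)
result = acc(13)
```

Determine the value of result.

Step 1: tally(15) creates closure with total = 15.
Step 2: First acc(5): total = 15 + 5 = 20.
Step 3: Second acc(13): total = 20 + 13 = 33. result = 33

The answer is 33.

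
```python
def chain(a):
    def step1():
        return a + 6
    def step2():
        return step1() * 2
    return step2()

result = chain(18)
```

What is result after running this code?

Step 1: chain(18) captures a = 18.
Step 2: step2() calls step1() which returns 18 + 6 = 24.
Step 3: step2() returns 24 * 2 = 48

The answer is 48.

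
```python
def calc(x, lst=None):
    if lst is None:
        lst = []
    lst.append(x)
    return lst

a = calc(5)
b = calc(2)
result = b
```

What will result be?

Step 1: None default with guard creates a NEW list each call.
Step 2: a = [5] (fresh list). b = [2] (another fresh list).
Step 3: result = [2] (this is the fix for mutable default)

The answer is [2].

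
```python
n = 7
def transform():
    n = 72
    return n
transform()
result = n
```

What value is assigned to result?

Step 1: Global n = 7.
Step 2: transform() creates local n = 72 (shadow, not modification).
Step 3: After transform() returns, global n is unchanged. result = 7

The answer is 7.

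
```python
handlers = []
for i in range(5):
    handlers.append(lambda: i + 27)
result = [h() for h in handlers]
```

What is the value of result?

Step 1: All lambdas capture i by reference. After the loop, i = 4.
Step 2: Each call returns 4 + 27 = 31.
Step 3: result = [31, 31, 31, 31, 31]

The answer is [31, 31, 31, 31, 31].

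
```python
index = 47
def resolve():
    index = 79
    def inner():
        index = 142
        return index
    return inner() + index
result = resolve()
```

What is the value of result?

Step 1: resolve() has local index = 79. inner() has local index = 142.
Step 2: inner() returns its local index = 142.
Step 3: resolve() returns 142 + its own index (79) = 221

The answer is 221.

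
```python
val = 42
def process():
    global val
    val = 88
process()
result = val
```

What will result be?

Step 1: val = 42 globally.
Step 2: process() declares global val and sets it to 88.
Step 3: After process(), global val = 88. result = 88

The answer is 88.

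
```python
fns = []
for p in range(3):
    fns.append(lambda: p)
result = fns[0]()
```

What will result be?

Step 1: The loop creates 3 lambdas, all referencing the same variable p.
Step 2: After the loop, p = 2 (final value).
Step 3: fns[0]() looks up p at call time and finds 2. This is the late binding gotcha. result = 2

The answer is 2.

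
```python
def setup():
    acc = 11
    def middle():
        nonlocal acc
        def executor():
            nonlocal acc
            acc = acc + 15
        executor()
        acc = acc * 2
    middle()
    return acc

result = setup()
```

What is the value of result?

Step 1: acc = 11.
Step 2: executor() adds 15: acc = 11 + 15 = 26.
Step 3: middle() doubles: acc = 26 * 2 = 52.
Step 4: result = 52

The answer is 52.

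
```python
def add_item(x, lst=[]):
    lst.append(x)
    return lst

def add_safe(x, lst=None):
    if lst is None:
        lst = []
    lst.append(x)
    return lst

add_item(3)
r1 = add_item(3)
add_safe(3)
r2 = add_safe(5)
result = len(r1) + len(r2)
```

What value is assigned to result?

Step 1: add_item shares mutable default: after 2 calls, lst = [3, 3], len = 2.
Step 2: add_safe creates fresh list each time: r2 = [5], len = 1.
Step 3: result = 2 + 1 = 3

The answer is 3.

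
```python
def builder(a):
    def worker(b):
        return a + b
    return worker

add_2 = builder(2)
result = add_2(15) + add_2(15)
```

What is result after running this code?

Step 1: add_2 captures a = 2.
Step 2: add_2(15) = 2 + 15 = 17, called twice.
Step 3: result = 17 + 17 = 34

The answer is 34.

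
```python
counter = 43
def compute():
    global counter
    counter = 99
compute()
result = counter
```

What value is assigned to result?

Step 1: counter = 43 globally.
Step 2: compute() declares global counter and sets it to 99.
Step 3: After compute(), global counter = 99. result = 99

The answer is 99.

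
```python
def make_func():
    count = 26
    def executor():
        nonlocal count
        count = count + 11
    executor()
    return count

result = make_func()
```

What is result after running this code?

Step 1: make_func() sets count = 26.
Step 2: executor() uses nonlocal to modify count in make_func's scope: count = 26 + 11 = 37.
Step 3: make_func() returns the modified count = 37

The answer is 37.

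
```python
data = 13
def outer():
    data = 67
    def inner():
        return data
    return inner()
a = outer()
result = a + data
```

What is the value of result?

Step 1: outer() has local data = 67. inner() reads from enclosing.
Step 2: outer() returns 67. Global data = 13 unchanged.
Step 3: result = 67 + 13 = 80

The answer is 80.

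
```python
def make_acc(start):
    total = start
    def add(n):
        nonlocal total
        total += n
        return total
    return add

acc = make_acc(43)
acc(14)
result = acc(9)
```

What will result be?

Step 1: make_acc(43) creates closure with total = 43.
Step 2: First acc(14): total = 43 + 14 = 57.
Step 3: Second acc(9): total = 57 + 9 = 66. result = 66

The answer is 66.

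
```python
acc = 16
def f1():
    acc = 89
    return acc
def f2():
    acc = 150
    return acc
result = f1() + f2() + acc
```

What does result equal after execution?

Step 1: Each function shadows global acc with its own local.
Step 2: f1() returns 89, f2() returns 150.
Step 3: Global acc = 16 is unchanged. result = 89 + 150 + 16 = 255

The answer is 255.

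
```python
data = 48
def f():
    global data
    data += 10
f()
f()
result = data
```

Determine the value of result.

Step 1: data = 48.
Step 2: First f(): data = 48 + 10 = 58.
Step 3: Second f(): data = 58 + 10 = 68. result = 68

The answer is 68.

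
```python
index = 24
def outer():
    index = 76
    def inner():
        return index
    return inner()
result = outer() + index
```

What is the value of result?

Step 1: Global index = 24. outer() shadows with index = 76.
Step 2: inner() returns enclosing index = 76. outer() = 76.
Step 3: result = 76 + global index (24) = 100

The answer is 100.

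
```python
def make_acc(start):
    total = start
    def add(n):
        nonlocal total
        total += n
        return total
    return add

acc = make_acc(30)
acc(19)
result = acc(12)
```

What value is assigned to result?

Step 1: make_acc(30) creates closure with total = 30.
Step 2: First acc(19): total = 30 + 19 = 49.
Step 3: Second acc(12): total = 49 + 12 = 61. result = 61

The answer is 61.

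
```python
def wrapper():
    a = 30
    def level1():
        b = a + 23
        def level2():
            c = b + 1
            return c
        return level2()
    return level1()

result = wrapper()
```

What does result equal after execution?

Step 1: a = 30. b = a + 23 = 53.
Step 2: c = b + 1 = 53 + 1 = 54.
Step 3: result = 54

The answer is 54.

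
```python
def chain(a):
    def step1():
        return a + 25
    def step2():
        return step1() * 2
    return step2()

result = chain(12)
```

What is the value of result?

Step 1: chain(12) captures a = 12.
Step 2: step2() calls step1() which returns 12 + 25 = 37.
Step 3: step2() returns 37 * 2 = 74

The answer is 74.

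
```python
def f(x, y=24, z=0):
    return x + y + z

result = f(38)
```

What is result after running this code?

Step 1: f(38) uses defaults y = 24, z = 0.
Step 2: Returns 38 + 24 + 0 = 62.
Step 3: result = 62

The answer is 62.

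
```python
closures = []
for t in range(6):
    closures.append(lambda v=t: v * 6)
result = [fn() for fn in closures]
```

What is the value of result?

Step 1: Default arg v=t captures t at each iteration.
Step 2: closures[k] has v defaulting to k, returns k * 6.
Step 3: result = [0, 6, 12, 18, 24, 30]

The answer is [0, 6, 12, 18, 24, 30].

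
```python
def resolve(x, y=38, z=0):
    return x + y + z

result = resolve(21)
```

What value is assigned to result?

Step 1: resolve(21) uses defaults y = 38, z = 0.
Step 2: Returns 21 + 38 + 0 = 59.
Step 3: result = 59

The answer is 59.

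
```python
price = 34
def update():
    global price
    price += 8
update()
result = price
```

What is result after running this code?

Step 1: price = 34 globally.
Step 2: update() modifies global price: price += 8 = 42.
Step 3: result = 42

The answer is 42.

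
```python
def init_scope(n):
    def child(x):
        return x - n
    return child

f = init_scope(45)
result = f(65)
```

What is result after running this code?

Step 1: init_scope(45) creates a closure capturing n = 45.
Step 2: f(65) computes 65 - 45 = 20.
Step 3: result = 20

The answer is 20.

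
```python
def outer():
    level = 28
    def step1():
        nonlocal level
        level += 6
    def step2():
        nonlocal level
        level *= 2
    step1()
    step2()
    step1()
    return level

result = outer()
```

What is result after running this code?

Step 1: level = 28.
Step 2: step1(): level = 28 + 6 = 34.
Step 3: step2(): level = 34 * 2 = 68.
Step 4: step1(): level = 68 + 6 = 74. result = 74

The answer is 74.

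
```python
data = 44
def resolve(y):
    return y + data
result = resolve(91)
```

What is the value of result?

Step 1: data = 44 is defined globally.
Step 2: resolve(91) uses parameter y = 91 and looks up data from global scope = 44.
Step 3: result = 91 + 44 = 135

The answer is 135.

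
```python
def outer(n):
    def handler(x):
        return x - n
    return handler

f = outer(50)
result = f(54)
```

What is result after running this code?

Step 1: outer(50) creates a closure capturing n = 50.
Step 2: f(54) computes 54 - 50 = 4.
Step 3: result = 4

The answer is 4.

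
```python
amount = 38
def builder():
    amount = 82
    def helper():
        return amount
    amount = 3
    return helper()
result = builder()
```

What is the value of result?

Step 1: builder() sets amount = 82, then later amount = 3.
Step 2: helper() is called after amount is reassigned to 3. Closures capture variables by reference, not by value.
Step 3: result = 3

The answer is 3.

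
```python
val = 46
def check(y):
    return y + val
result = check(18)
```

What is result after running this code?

Step 1: val = 46 is defined globally.
Step 2: check(18) uses parameter y = 18 and looks up val from global scope = 46.
Step 3: result = 18 + 46 = 64

The answer is 64.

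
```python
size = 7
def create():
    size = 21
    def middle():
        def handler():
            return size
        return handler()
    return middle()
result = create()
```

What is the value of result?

Step 1: create() defines size = 21. middle() and handler() have no local size.
Step 2: handler() checks local (none), enclosing middle() (none), enclosing create() and finds size = 21.
Step 3: result = 21

The answer is 21.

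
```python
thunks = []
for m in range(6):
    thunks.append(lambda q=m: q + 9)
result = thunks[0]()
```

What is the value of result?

Step 1: Default argument q=m captures m's value at definition time.
Step 2: thunks[0] was defined when m = 0, so q defaults to 0.
Step 3: result = 0 + 9 = 9 (default arg fixes the late binding issue)

The answer is 9.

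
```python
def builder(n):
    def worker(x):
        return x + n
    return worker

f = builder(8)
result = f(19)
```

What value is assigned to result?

Step 1: builder(8) creates a closure that captures n = 8.
Step 2: f(19) calls the closure with x = 19, returning 19 + 8 = 27.
Step 3: result = 27

The answer is 27.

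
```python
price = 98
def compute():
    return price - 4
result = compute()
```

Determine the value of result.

Step 1: price = 98 is defined globally.
Step 2: compute() looks up price from global scope = 98, then computes 98 - 4 = 94.
Step 3: result = 94

The answer is 94.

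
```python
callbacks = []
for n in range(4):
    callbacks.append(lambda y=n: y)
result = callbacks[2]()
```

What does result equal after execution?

Step 1: Default argument y=n captures n's value at each iteration.
Step 2: callbacks[2] captured y = 2 when n was 2.
Step 3: result = 2

The answer is 2.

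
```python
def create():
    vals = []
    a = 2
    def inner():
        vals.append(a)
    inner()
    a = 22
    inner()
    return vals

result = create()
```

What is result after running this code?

Step 1: a = 2. inner() appends current a to vals.
Step 2: First inner(): appends 2. Then a = 22.
Step 3: Second inner(): appends 22 (closure sees updated a). result = [2, 22]

The answer is [2, 22].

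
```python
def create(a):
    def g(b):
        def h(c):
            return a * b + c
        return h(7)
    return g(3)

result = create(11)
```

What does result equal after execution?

Step 1: a = 11, b = 3, c = 7.
Step 2: h() computes a * b + c = 11 * 3 + 7 = 40.
Step 3: result = 40

The answer is 40.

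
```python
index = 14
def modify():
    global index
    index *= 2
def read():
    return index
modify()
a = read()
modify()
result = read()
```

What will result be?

Step 1: index = 14.
Step 2: First modify(): index = 14 * 2 = 28.
Step 3: Second modify(): index = 28 * 2 = 56.
Step 4: read() returns 56

The answer is 56.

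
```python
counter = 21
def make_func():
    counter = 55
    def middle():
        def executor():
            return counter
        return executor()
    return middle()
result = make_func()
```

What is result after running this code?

Step 1: make_func() defines counter = 55. middle() and executor() have no local counter.
Step 2: executor() checks local (none), enclosing middle() (none), enclosing make_func() and finds counter = 55.
Step 3: result = 55

The answer is 55.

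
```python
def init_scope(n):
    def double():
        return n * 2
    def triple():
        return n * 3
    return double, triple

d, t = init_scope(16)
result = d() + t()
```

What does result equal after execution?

Step 1: Both closures capture the same n = 16.
Step 2: d() = 16 * 2 = 32, t() = 16 * 3 = 48.
Step 3: result = 32 + 48 = 80

The answer is 80.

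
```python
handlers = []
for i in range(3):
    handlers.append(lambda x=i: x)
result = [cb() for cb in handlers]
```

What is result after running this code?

Step 1: Default arg x=i captures i at each iteration.
Step 2: Each lambda has its own default: 0, 1, ..., 2.
Step 3: result = [0, 1, 2]

The answer is [0, 1, 2].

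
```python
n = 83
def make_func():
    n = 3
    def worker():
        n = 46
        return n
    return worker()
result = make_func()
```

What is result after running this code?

Step 1: Three scopes define n: global (83), make_func (3), worker (46).
Step 2: worker() has its own local n = 46, which shadows both enclosing and global.
Step 3: result = 46 (local wins in LEGB)

The answer is 46.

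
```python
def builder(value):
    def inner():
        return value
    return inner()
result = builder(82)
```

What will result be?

Step 1: builder(82) binds parameter value = 82.
Step 2: inner() looks up value in enclosing scope and finds the parameter value = 82.
Step 3: result = 82

The answer is 82.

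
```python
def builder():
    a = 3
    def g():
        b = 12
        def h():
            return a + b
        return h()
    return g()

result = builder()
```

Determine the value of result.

Step 1: builder() defines a = 3. g() defines b = 12.
Step 2: h() accesses both from enclosing scopes: a = 3, b = 12.
Step 3: result = 3 + 12 = 15

The answer is 15.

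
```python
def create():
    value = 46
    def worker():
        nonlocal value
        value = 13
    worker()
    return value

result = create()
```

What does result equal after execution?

Step 1: create() sets value = 46.
Step 2: worker() uses nonlocal to reassign value = 13.
Step 3: result = 13

The answer is 13.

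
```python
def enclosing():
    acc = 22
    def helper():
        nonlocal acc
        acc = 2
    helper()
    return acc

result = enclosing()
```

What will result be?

Step 1: enclosing() sets acc = 22.
Step 2: helper() uses nonlocal to reassign acc = 2.
Step 3: result = 2

The answer is 2.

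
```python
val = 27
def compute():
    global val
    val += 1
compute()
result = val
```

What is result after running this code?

Step 1: val = 27 globally.
Step 2: compute() modifies global val: val += 1 = 28.
Step 3: result = 28

The answer is 28.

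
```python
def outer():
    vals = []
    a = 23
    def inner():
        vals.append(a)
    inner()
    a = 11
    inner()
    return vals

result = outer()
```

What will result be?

Step 1: a = 23. inner() appends current a to vals.
Step 2: First inner(): appends 23. Then a = 11.
Step 3: Second inner(): appends 11 (closure sees updated a). result = [23, 11]

The answer is [23, 11].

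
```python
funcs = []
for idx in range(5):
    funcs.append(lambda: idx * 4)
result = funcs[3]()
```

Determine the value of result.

Step 1: All lambdas reference the same variable idx (late binding).
Step 2: After the loop, idx = 4. Every lambda returns idx * 4.
Step 3: funcs[3]() = 4 * 4 = 16

The answer is 16.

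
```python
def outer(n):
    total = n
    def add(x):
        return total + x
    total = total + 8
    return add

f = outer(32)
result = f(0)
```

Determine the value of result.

Step 1: outer(32) sets total = 32, then total = 32 + 8 = 40.
Step 2: Closures capture by reference, so add sees total = 40.
Step 3: f(0) returns 40 + 0 = 40

The answer is 40.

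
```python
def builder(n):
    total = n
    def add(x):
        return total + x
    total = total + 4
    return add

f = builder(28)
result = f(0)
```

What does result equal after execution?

Step 1: builder(28) sets total = 28, then total = 28 + 4 = 32.
Step 2: Closures capture by reference, so add sees total = 32.
Step 3: f(0) returns 32 + 0 = 32

The answer is 32.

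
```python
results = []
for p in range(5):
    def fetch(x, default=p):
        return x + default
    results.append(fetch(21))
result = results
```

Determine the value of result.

Step 1: Default argument default=p is evaluated at function definition time.
Step 2: Each iteration creates fetch with default = current p value.
Step 3: fetch(21) returns 21 + default. results = [21, 22, 23, 24, 25]

The answer is [21, 22, 23, 24, 25].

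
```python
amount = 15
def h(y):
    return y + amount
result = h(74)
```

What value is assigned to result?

Step 1: amount = 15 is defined globally.
Step 2: h(74) uses parameter y = 74 and looks up amount from global scope = 15.
Step 3: result = 74 + 15 = 89

The answer is 89.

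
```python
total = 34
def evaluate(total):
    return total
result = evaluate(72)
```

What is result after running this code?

Step 1: Global total = 34.
Step 2: evaluate(72) takes parameter total = 72, which shadows the global.
Step 3: result = 72

The answer is 72.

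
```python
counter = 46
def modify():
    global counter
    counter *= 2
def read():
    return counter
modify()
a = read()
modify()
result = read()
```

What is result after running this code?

Step 1: counter = 46.
Step 2: First modify(): counter = 46 * 2 = 92.
Step 3: Second modify(): counter = 92 * 2 = 184.
Step 4: read() returns 184

The answer is 184.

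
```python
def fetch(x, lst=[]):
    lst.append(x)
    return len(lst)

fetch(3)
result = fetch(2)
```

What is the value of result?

Step 1: Mutable default list persists between calls.
Step 2: First call: lst = [3], len = 1. Second call: lst = [3, 2], len = 2.
Step 3: result = 2

The answer is 2.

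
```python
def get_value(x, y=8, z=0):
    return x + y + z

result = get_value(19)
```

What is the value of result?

Step 1: get_value(19) uses defaults y = 8, z = 0.
Step 2: Returns 19 + 8 + 0 = 27.
Step 3: result = 27

The answer is 27.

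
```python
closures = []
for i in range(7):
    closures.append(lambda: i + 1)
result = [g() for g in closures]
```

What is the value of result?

Step 1: All lambdas capture i by reference. After the loop, i = 6.
Step 2: Each call returns 6 + 1 = 7.
Step 3: result = [7, 7, 7, 7, 7, 7, 7]

The answer is [7, 7, 7, 7, 7, 7, 7].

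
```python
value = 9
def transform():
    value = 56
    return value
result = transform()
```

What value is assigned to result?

Step 1: Global value = 9.
Step 2: transform() creates local value = 56, shadowing the global.
Step 3: Returns local value = 56. result = 56

The answer is 56.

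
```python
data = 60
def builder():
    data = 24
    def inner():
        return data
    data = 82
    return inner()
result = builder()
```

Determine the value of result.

Step 1: builder() sets data = 24, then later data = 82.
Step 2: inner() is called after data is reassigned to 82. Closures capture variables by reference, not by value.
Step 3: result = 82

The answer is 82.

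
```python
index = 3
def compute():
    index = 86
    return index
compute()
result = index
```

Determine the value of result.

Step 1: Global index = 3.
Step 2: compute() creates local index = 86 (shadow, not modification).
Step 3: After compute() returns, global index is unchanged. result = 3

The answer is 3.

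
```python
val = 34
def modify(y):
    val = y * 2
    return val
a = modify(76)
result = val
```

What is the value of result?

Step 1: Global val = 34.
Step 2: modify(76) creates local val = 76 * 2 = 152.
Step 3: Global val unchanged because no global keyword. result = 34

The answer is 34.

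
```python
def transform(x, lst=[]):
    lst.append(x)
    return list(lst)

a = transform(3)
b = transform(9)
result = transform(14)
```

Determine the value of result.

Step 1: Default list is shared. list() creates copies for return values.
Step 2: Internal list grows: [3] -> [3, 9] -> [3, 9, 14].
Step 3: result = [3, 9, 14]

The answer is [3, 9, 14].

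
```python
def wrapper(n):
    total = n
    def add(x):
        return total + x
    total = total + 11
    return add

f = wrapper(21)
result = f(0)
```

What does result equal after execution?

Step 1: wrapper(21) sets total = 21, then total = 21 + 11 = 32.
Step 2: Closures capture by reference, so add sees total = 32.
Step 3: f(0) returns 32 + 0 = 32

The answer is 32.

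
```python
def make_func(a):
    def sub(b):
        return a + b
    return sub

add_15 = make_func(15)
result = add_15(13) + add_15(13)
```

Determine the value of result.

Step 1: add_15 captures a = 15.
Step 2: add_15(13) = 15 + 13 = 28, called twice.
Step 3: result = 28 + 28 = 56

The answer is 56.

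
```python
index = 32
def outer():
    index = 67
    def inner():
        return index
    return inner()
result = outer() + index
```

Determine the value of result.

Step 1: Global index = 32. outer() shadows with index = 67.
Step 2: inner() returns enclosing index = 67. outer() = 67.
Step 3: result = 67 + global index (32) = 99

The answer is 99.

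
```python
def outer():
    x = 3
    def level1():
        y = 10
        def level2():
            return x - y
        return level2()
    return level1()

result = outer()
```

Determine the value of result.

Step 1: x = 3 in outer. y = 10 in level1.
Step 2: level2() reads x = 3 and y = 10 from enclosing scopes.
Step 3: result = 3 - 10 = -7

The answer is -7.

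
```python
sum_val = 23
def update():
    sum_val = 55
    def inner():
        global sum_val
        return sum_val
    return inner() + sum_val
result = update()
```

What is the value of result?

Step 1: Global sum_val = 23. update() shadows with local sum_val = 55.
Step 2: inner() uses global keyword, so inner() returns global sum_val = 23.
Step 3: update() returns 23 + 55 = 78

The answer is 78.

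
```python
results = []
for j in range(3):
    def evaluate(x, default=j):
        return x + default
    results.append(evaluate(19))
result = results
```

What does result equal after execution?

Step 1: Default argument default=j is evaluated at function definition time.
Step 2: Each iteration creates evaluate with default = current j value.
Step 3: evaluate(19) returns 19 + default. results = [19, 20, 21]

The answer is [19, 20, 21].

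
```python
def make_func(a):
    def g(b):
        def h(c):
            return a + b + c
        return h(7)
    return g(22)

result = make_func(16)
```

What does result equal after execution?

Step 1: a = 16, b = 22, c = 7 across three nested scopes.
Step 2: h() accesses all three via LEGB rule.
Step 3: result = 16 + 22 + 7 = 45

The answer is 45.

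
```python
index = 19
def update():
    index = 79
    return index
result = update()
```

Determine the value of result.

Step 1: Global index = 19.
Step 2: update() creates local index = 79, shadowing the global.
Step 3: Returns local index = 79. result = 79

The answer is 79.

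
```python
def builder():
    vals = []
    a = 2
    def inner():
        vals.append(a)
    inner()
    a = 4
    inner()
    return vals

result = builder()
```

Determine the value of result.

Step 1: a = 2. inner() appends current a to vals.
Step 2: First inner(): appends 2. Then a = 4.
Step 3: Second inner(): appends 4 (closure sees updated a). result = [2, 4]

The answer is [2, 4].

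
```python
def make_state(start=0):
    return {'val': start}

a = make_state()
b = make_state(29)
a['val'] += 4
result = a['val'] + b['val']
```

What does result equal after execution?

Step 1: make_state() returns a new dict each call (immutable default 0).
Step 2: a = {'val': 0}, b = {'val': 29}.
Step 3: a['val'] += 4 = 4. result = 4 + 29 = 33

The answer is 33.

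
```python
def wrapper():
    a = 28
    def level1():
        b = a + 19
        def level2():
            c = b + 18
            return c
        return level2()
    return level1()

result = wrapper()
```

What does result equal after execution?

Step 1: a = 28. b = a + 19 = 47.
Step 2: c = b + 18 = 47 + 18 = 65.
Step 3: result = 65

The answer is 65.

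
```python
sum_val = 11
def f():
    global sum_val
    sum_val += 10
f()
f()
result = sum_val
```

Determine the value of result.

Step 1: sum_val = 11.
Step 2: First f(): sum_val = 11 + 10 = 21.
Step 3: Second f(): sum_val = 21 + 10 = 31. result = 31

The answer is 31.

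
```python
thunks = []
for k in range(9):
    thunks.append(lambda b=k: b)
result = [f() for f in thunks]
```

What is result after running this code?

Step 1: Default arg b=k captures k at each iteration.
Step 2: Each lambda has its own default: 0, 1, ..., 8.
Step 3: result = [0, 1, 2, 3, 4, 5, 6, 7, 8]

The answer is [0, 1, 2, 3, 4, 5, 6, 7, 8].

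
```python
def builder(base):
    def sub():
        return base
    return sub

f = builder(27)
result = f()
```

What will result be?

Step 1: builder(27) creates closure capturing base = 27.
Step 2: f() returns the captured base = 27.
Step 3: result = 27

The answer is 27.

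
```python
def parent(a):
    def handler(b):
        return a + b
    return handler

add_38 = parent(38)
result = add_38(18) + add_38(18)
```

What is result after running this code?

Step 1: add_38 captures a = 38.
Step 2: add_38(18) = 38 + 18 = 56, called twice.
Step 3: result = 56 + 56 = 112

The answer is 112.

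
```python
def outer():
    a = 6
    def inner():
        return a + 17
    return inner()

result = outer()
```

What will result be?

Step 1: outer() defines a = 6.
Step 2: inner() reads a = 6 from enclosing scope, returns 6 + 17 = 23.
Step 3: result = 23

The answer is 23.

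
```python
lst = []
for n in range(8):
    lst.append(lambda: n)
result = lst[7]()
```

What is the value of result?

Step 1: The loop creates 8 lambdas, all referencing the same variable n.
Step 2: After the loop, n = 7 (final value).
Step 3: lst[7]() looks up n at call time and finds 7. This is the late binding gotcha. result = 7

The answer is 7.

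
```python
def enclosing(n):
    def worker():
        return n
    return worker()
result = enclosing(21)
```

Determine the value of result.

Step 1: enclosing(21) binds parameter n = 21.
Step 2: worker() looks up n in enclosing scope and finds the parameter n = 21.
Step 3: result = 21

The answer is 21.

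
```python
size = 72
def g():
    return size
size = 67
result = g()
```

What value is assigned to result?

Step 1: size is first set to 72, then reassigned to 67.
Step 2: g() is called after the reassignment, so it looks up the current global size = 67.
Step 3: result = 67

The answer is 67.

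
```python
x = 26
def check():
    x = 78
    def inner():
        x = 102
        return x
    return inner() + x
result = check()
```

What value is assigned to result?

Step 1: check() has local x = 78. inner() has local x = 102.
Step 2: inner() returns its local x = 102.
Step 3: check() returns 102 + its own x (78) = 180

The answer is 180.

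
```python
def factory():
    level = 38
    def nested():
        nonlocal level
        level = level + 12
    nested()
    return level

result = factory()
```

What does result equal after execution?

Step 1: factory() sets level = 38.
Step 2: nested() uses nonlocal to modify level in factory's scope: level = 38 + 12 = 50.
Step 3: factory() returns the modified level = 50

The answer is 50.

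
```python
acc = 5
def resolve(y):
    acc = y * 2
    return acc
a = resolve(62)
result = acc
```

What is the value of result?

Step 1: Global acc = 5.
Step 2: resolve(62) creates local acc = 62 * 2 = 124.
Step 3: Global acc unchanged because no global keyword. result = 5

The answer is 5.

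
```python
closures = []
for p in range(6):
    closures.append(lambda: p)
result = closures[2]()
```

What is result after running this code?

Step 1: The loop creates 6 lambdas, all referencing the same variable p.
Step 2: After the loop, p = 5 (final value).
Step 3: closures[2]() looks up p at call time and finds 5. This is the late binding gotcha. result = 5

The answer is 5.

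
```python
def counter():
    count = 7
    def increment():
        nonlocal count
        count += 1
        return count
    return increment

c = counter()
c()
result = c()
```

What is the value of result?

Step 1: counter() creates closure with count = 7.
Step 2: Each c() call increments count via nonlocal. After 2 calls: 7 + 2 = 9.
Step 3: result = 9

The answer is 9.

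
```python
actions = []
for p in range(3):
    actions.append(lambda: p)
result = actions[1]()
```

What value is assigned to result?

Step 1: The loop creates 3 lambdas, all referencing the same variable p.
Step 2: After the loop, p = 2 (final value).
Step 3: actions[1]() looks up p at call time and finds 2. This is the late binding gotcha. result = 2

The answer is 2.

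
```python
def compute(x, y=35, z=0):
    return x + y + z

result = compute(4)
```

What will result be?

Step 1: compute(4) uses defaults y = 35, z = 0.
Step 2: Returns 4 + 35 + 0 = 39.
Step 3: result = 39

The answer is 39.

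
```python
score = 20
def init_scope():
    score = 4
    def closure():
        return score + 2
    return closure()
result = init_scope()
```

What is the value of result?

Step 1: init_scope() shadows global score with score = 4.
Step 2: closure() finds score = 4 in enclosing scope, computes 4 + 2 = 6.
Step 3: result = 6

The answer is 6.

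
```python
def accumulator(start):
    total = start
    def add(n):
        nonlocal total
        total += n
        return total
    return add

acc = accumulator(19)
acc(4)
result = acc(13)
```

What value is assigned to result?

Step 1: accumulator(19) creates closure with total = 19.
Step 2: First acc(4): total = 19 + 4 = 23.
Step 3: Second acc(13): total = 23 + 13 = 36. result = 36

The answer is 36.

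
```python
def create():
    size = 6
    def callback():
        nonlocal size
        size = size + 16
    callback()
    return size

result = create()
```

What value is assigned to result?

Step 1: create() sets size = 6.
Step 2: callback() uses nonlocal to modify size in create's scope: size = 6 + 16 = 22.
Step 3: create() returns the modified size = 22

The answer is 22.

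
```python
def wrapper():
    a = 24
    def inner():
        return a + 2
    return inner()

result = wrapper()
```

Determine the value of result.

Step 1: wrapper() defines a = 24.
Step 2: inner() reads a = 24 from enclosing scope, returns 24 + 2 = 26.
Step 3: result = 26

The answer is 26.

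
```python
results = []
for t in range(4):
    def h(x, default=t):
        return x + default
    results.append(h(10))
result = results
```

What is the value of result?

Step 1: Default argument default=t is evaluated at function definition time.
Step 2: Each iteration creates h with default = current t value.
Step 3: h(10) returns 10 + default. results = [10, 11, 12, 13]

The answer is [10, 11, 12, 13].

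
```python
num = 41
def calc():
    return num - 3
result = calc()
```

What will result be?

Step 1: num = 41 is defined globally.
Step 2: calc() looks up num from global scope = 41, then computes 41 - 3 = 38.
Step 3: result = 38

The answer is 38.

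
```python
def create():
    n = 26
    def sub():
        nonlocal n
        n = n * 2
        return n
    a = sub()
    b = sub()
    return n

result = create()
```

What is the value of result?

Step 1: n starts at 26.
Step 2: First sub(): n = 26 * 2 = 52.
Step 3: Second sub(): n = 52 * 2 = 104.
Step 4: result = 104

The answer is 104.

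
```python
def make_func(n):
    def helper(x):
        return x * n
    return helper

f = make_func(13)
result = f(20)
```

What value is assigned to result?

Step 1: make_func(13) creates a closure capturing n = 13.
Step 2: f(20) computes 20 * 13 = 260.
Step 3: result = 260

The answer is 260.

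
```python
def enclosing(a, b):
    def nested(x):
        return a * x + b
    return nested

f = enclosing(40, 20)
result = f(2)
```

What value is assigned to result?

Step 1: enclosing(40, 20) captures a = 40, b = 20.
Step 2: f(2) computes 40 * 2 + 20 = 100.
Step 3: result = 100

The answer is 100.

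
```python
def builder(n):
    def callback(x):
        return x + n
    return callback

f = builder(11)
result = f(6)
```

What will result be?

Step 1: builder(11) creates a closure that captures n = 11.
Step 2: f(6) calls the closure with x = 6, returning 6 + 11 = 17.
Step 3: result = 17

The answer is 17.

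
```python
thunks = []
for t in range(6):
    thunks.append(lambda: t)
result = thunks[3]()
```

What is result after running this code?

Step 1: The loop creates 6 lambdas, all referencing the same variable t.
Step 2: After the loop, t = 5 (final value).
Step 3: thunks[3]() looks up t at call time and finds 5. This is the late binding gotcha. result = 5

The answer is 5.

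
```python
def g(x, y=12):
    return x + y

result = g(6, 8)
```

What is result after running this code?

Step 1: g(6, 8) overrides default y with 8.
Step 2: Returns 6 + 8 = 14.
Step 3: result = 14

The answer is 14.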